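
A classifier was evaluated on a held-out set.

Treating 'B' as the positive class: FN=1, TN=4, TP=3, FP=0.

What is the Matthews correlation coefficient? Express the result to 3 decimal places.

0.775

MCC = (TP·TN − FP·FN) / √((TP+FP)(TP+FN)(TN+FP)(TN+FN))
Numerator = 3·4 − 0·1 = 12
Denominator = √(3·4·4·5) = √240 = 15.4919
MCC = 12 / 15.4919 = 0.775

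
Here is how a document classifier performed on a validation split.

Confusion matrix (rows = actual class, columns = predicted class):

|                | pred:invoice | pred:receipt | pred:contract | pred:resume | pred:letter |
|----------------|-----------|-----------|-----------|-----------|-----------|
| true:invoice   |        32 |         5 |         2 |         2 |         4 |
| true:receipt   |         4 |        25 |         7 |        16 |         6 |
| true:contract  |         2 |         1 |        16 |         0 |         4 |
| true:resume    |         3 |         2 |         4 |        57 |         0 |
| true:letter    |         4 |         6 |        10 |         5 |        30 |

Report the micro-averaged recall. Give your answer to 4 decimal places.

0.6478

Micro-averaging pools counts across classes: ΣTP=160, ΣFP=87, ΣFN=87.
Micro-recall = TP/(TP+FN) on pooled counts = 0.6478 (equals overall accuracy in single-label multiclass).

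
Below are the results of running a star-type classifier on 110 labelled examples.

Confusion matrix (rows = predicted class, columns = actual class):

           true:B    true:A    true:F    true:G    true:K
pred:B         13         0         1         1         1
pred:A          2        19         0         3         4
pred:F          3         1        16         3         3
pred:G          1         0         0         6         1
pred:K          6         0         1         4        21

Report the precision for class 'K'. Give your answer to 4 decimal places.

0.6563

precision = TP/(TP+FP).
K: TP=21, FP=6+0+1+4=11 → 21/32 = 0.65625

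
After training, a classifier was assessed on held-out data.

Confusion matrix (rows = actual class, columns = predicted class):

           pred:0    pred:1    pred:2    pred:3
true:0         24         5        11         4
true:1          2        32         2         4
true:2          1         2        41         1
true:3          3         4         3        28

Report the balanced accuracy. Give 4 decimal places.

0.7484

Balanced accuracy = mean of per-class recall.
  0: recall = 24/44 = 0.54545
  1: recall = 32/40 = 0.80000
  2: recall = 41/45 = 0.91111
  3: recall = 28/38 = 0.73684
Mean = (0.54545 + 0.80000 + 0.91111 + 0.73684) / 4 = 0.7484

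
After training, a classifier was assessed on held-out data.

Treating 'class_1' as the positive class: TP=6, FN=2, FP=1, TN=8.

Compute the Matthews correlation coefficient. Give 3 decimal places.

0.648

MCC = (TP·TN − FP·FN) / √((TP+FP)(TP+FN)(TN+FP)(TN+FN))
Numerator = 6·8 − 1·2 = 46
Denominator = √(7·8·9·10) = √5040 = 70.9930
MCC = 46 / 70.9930 = 0.648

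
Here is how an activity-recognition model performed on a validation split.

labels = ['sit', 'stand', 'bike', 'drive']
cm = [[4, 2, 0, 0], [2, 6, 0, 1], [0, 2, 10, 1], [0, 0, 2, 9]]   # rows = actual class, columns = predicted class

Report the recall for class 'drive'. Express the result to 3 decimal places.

recall = TP/(TP+FN).
drive: TP=9, FN=0+0+2=2 → 9/11 = 0.8182

0.818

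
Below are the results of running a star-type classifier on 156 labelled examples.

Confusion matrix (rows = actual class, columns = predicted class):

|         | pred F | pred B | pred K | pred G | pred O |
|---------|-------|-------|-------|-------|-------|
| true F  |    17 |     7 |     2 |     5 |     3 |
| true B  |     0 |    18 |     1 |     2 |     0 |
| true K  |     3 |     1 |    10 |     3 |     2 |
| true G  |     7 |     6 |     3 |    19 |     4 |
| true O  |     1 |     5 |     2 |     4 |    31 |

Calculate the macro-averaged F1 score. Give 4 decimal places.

0.5969

Per-class F1 score (2·TP/(2·TP+FP+FN)):
  F: TP=17, FP=0+3+7+1=11, FN=7+2+5+3=17 → 34/62 = 0.54839
  B: TP=18, FP=7+1+6+5=19, FN=0+1+2+0=3 → 36/58 = 0.62069
  K: TP=10, FP=2+1+3+2=8, FN=3+1+3+2=9 → 20/37 = 0.54054
  G: TP=19, FP=5+2+3+4=14, FN=7+6+3+4=20 → 38/72 = 0.52778
  O: TP=31, FP=3+0+2+4=9, FN=1+5+2+4=12 → 62/83 = 0.74699
Macro-F1 score = mean = (0.54839 + 0.62069 + 0.54054 + 0.52778 + 0.74699) / 5 = 0.5969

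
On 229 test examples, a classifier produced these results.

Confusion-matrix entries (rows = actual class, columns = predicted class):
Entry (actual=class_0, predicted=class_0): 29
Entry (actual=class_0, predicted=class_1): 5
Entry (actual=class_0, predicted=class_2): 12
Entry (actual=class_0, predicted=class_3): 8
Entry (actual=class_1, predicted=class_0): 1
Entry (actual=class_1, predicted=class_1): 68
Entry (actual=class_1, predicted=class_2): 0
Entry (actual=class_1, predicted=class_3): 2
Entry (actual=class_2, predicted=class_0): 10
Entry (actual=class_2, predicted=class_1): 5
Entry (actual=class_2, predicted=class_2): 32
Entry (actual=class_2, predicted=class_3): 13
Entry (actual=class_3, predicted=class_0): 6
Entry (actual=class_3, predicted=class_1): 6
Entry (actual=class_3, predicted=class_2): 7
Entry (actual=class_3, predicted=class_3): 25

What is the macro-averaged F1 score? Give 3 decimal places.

0.644

Per-class F1 score (2·TP/(2·TP+FP+FN)):
  class_0: TP=29, FP=1+10+6=17, FN=5+12+8=25 → 58/100 = 0.5800
  class_1: TP=68, FP=5+5+6=16, FN=1+0+2=3 → 136/155 = 0.8774
  class_2: TP=32, FP=12+0+7=19, FN=10+5+13=28 → 64/111 = 0.5766
  class_3: TP=25, FP=8+2+13=23, FN=6+6+7=19 → 50/92 = 0.5435
Macro-F1 score = mean = (0.5800 + 0.8774 + 0.5766 + 0.5435) / 4 = 0.644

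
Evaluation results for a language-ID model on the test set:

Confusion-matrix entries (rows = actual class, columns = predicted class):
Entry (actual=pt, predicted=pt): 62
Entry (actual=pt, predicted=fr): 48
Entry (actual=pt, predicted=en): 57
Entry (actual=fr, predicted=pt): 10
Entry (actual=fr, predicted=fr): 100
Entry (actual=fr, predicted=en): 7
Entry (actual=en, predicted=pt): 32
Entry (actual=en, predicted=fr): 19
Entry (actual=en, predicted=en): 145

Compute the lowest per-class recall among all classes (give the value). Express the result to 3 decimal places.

0.371

Per-class recall (TP/(TP+FN)):
  pt: TP=62, FN=48+57=105 → 62/167 = 0.3713
  fr: TP=100, FN=10+7=17 → 100/117 = 0.8547
  en: TP=145, FN=32+19=51 → 145/196 = 0.7398
Lowest is class 'pt' with recall = 0.371.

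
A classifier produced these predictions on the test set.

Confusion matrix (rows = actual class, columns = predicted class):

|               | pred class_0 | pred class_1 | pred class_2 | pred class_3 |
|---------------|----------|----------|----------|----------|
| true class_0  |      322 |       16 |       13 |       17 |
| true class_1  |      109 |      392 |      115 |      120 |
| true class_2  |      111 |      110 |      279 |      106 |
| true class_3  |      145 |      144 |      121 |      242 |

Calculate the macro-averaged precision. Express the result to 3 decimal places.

Per-class precision (TP/(TP+FP)):
  class_0: TP=322, FP=109+111+145=365 → 322/687 = 0.4687
  class_1: TP=392, FP=16+110+144=270 → 392/662 = 0.5921
  class_2: TP=279, FP=13+115+121=249 → 279/528 = 0.5284
  class_3: TP=242, FP=17+120+106=243 → 242/485 = 0.4990
Macro-precision = mean = (0.4687 + 0.5921 + 0.5284 + 0.4990) / 4 = 0.522

0.522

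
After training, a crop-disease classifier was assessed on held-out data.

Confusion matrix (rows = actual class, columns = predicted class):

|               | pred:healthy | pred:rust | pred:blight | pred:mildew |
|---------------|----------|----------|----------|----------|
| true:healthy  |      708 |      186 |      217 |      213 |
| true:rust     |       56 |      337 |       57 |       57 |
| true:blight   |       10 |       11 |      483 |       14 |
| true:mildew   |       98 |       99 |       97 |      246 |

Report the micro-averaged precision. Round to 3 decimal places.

0.614

Micro-averaging pools counts across classes: ΣTP=1774, ΣFP=1115, ΣFN=1115.
Micro-precision = TP/(TP+FP) on pooled counts = 0.614 (equals overall accuracy in single-label multiclass).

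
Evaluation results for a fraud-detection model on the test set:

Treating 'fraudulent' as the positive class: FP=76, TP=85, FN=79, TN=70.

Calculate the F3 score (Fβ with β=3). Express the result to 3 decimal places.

Fβ = (1+β²)·TP / ((1+β²)·TP + β²·FN + FP), with β²=9
= 10·85 / (10·85 + 9·79 + 76) = 0.519

0.519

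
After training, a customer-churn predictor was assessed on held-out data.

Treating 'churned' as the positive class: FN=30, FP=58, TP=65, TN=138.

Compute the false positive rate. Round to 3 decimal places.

FPR = FP/(FP+TN) = 58/(58+138) = 0.296

0.296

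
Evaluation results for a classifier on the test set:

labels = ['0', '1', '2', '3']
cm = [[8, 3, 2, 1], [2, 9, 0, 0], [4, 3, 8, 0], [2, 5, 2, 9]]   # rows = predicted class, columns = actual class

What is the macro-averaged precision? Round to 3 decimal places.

Per-class precision (TP/(TP+FP)):
  0: TP=8, FP=3+2+1=6 → 8/14 = 0.5714
  1: TP=9, FP=2+0+0=2 → 9/11 = 0.8182
  2: TP=8, FP=4+3+0=7 → 8/15 = 0.5333
  3: TP=9, FP=2+5+2=9 → 9/18 = 0.5000
Macro-precision = mean = (0.5714 + 0.8182 + 0.5333 + 0.5000) / 4 = 0.606

0.606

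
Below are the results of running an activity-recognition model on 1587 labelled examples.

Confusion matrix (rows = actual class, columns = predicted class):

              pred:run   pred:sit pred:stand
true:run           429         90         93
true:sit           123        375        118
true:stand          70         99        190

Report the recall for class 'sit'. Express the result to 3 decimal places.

Take TP from the diagonal, FP from the rest of the 'sit' prediction marginal, FN from the rest of the 'sit' actual marginal.
recall = TP/(TP+FN).
sit: TP=375, FN=123+118=241 → 375/616 = 0.6088

0.609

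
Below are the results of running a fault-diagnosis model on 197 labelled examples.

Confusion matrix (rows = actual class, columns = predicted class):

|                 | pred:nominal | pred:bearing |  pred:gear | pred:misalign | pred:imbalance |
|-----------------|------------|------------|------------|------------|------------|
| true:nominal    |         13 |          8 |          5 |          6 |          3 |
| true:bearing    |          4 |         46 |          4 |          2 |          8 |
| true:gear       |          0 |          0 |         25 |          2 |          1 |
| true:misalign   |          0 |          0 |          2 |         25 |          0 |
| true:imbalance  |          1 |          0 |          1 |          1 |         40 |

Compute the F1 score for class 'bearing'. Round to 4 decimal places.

Take TP from the diagonal, FP from the rest of the 'bearing' prediction marginal, FN from the rest of the 'bearing' actual marginal.
F1 score = 2·TP/(2·TP+FP+FN).
bearing: TP=46, FP=8+0+0+0=8, FN=4+4+2+8=18 → 92/118 = 0.77966

0.7797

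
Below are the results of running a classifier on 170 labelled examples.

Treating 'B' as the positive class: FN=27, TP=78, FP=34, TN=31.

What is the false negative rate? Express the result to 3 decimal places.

0.257

FNR = FN/(FN+TP) = 27/(27+78) = 0.257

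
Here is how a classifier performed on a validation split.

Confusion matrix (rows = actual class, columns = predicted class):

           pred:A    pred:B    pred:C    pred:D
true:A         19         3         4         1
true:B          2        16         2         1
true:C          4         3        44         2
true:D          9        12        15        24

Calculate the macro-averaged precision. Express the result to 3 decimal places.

0.641

Per-class precision (TP/(TP+FP)):
  A: TP=19, FP=2+4+9=15 → 19/34 = 0.5588
  B: TP=16, FP=3+3+12=18 → 16/34 = 0.4706
  C: TP=44, FP=4+2+15=21 → 44/65 = 0.6769
  D: TP=24, FP=1+1+2=4 → 24/28 = 0.8571
Macro-precision = mean = (0.5588 + 0.4706 + 0.6769 + 0.8571) / 4 = 0.641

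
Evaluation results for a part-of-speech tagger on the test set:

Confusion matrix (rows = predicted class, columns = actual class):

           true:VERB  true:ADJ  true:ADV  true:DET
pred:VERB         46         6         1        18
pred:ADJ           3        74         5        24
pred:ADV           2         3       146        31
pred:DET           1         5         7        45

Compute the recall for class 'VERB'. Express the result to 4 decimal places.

0.8846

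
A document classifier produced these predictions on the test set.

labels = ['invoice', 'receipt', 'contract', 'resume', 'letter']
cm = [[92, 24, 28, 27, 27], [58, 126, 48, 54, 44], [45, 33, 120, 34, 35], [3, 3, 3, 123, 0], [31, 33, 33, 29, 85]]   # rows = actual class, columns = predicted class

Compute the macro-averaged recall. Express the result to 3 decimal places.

0.526

Per-class recall (TP/(TP+FN)):
  invoice: TP=92, FN=24+28+27+27=106 → 92/198 = 0.4646
  receipt: TP=126, FN=58+48+54+44=204 → 126/330 = 0.3818
  contract: TP=120, FN=45+33+34+35=147 → 120/267 = 0.4494
  resume: TP=123, FN=3+3+3+0=9 → 123/132 = 0.9318
  letter: TP=85, FN=31+33+33+29=126 → 85/211 = 0.4028
Macro-recall = mean = (0.4646 + 0.3818 + 0.4494 + 0.9318 + 0.4028) / 5 = 0.526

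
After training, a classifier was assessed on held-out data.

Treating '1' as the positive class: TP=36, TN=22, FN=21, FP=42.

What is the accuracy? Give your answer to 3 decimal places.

0.479

Accuracy = (TP+TN)/N = (36+22)/121 = 0.479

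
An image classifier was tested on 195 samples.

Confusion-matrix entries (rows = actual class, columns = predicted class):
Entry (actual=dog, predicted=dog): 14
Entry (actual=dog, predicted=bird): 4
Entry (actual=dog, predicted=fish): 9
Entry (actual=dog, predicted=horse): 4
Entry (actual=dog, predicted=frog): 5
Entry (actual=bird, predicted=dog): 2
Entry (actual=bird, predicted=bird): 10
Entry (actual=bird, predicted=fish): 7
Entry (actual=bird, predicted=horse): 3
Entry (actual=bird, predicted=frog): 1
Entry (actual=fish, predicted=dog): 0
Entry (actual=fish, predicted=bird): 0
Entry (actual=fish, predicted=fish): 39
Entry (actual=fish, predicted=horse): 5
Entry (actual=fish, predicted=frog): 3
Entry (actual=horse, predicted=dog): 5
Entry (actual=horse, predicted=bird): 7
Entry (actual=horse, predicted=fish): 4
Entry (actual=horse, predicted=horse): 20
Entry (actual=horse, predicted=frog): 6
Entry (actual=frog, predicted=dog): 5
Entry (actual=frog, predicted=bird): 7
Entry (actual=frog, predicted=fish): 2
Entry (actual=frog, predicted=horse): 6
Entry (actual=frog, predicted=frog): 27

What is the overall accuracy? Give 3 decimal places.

0.564

Accuracy = trace / total = (14+10+39+20+27=110) / 195 = 110/195 = 0.564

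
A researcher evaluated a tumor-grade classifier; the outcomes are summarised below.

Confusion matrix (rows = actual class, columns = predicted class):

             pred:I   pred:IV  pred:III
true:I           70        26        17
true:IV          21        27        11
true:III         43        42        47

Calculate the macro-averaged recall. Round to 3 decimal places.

0.478

Per-class recall (TP/(TP+FN)):
  I: TP=70, FN=26+17=43 → 70/113 = 0.6195
  IV: TP=27, FN=21+11=32 → 27/59 = 0.4576
  III: TP=47, FN=43+42=85 → 47/132 = 0.3561
Macro-recall = mean = (0.6195 + 0.4576 + 0.3561) / 3 = 0.478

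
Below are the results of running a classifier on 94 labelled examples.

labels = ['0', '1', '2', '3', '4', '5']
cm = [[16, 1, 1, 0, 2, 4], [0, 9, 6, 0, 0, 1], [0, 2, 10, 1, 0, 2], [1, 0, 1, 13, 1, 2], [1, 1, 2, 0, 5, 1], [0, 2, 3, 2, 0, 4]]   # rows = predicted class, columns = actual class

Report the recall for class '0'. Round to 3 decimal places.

0.889

Take TP from the diagonal, FP from the rest of the '0' prediction marginal, FN from the rest of the '0' actual marginal.
recall = TP/(TP+FN).
0: TP=16, FN=0+0+1+1+0=2 → 16/18 = 0.8889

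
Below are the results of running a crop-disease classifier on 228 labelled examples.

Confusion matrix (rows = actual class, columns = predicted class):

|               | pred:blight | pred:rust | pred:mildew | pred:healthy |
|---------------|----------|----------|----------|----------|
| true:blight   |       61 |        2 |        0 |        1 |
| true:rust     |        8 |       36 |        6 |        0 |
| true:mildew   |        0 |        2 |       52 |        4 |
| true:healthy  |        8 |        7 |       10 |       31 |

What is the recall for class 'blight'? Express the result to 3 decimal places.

0.953

One-vs-rest for 'blight': TP = diagonal; FP = other classes predicted 'blight'; FN = 'blight' predicted as other.
recall = TP/(TP+FN).
blight: TP=61, FN=2+0+1=3 → 61/64 = 0.9531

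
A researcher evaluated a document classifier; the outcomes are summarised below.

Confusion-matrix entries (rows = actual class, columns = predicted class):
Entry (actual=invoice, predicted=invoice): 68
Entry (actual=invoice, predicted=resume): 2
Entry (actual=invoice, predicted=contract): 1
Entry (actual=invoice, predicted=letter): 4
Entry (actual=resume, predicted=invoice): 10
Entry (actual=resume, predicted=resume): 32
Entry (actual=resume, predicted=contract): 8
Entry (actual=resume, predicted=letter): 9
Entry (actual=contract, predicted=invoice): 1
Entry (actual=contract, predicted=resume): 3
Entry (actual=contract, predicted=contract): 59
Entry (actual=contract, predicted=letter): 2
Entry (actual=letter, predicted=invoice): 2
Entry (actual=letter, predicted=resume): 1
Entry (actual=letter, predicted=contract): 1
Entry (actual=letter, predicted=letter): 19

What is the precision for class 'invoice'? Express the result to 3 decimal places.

0.840

Treat 'invoice' as positive and all other classes as negative.
precision = TP/(TP+FP).
invoice: TP=68, FP=10+1+2=13 → 68/81 = 0.8395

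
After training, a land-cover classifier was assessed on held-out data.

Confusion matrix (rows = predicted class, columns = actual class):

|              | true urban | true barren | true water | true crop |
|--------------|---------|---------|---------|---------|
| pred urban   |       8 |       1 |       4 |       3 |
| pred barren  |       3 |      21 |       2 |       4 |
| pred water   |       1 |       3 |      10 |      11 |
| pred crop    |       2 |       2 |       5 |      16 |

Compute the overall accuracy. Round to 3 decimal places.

Accuracy = trace / total = (8+21+10+16=55) / 96 = 55/96 = 0.573

0.573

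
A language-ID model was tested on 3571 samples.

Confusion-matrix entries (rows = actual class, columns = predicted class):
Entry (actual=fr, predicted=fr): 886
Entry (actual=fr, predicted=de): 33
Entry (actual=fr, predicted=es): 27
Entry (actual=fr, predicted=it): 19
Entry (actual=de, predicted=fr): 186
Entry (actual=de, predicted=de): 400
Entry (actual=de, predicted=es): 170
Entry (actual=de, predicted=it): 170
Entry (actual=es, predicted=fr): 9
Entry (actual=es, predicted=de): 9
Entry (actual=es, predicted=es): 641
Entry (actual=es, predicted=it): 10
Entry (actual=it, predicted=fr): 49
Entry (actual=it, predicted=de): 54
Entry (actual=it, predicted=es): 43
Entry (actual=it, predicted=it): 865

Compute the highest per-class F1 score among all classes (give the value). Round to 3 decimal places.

0.846

Per-class F1 score (2·TP/(2·TP+FP+FN)):
  fr: TP=886, FP=186+9+49=244, FN=33+27+19=79 → 1772/2095 = 0.8458
  de: TP=400, FP=33+9+54=96, FN=186+170+170=526 → 800/1422 = 0.5626
  es: TP=641, FP=27+170+43=240, FN=9+9+10=28 → 1282/1550 = 0.8271
  it: TP=865, FP=19+170+10=199, FN=49+54+43=146 → 1730/2075 = 0.8337
Highest is class 'fr' with F1 score = 0.846.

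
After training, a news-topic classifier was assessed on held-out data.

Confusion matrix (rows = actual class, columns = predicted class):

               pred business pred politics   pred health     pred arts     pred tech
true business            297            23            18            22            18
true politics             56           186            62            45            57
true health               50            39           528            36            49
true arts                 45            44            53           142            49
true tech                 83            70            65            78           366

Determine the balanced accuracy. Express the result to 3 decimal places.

0.595

Balanced accuracy = mean of per-class recall.
  business: recall = 297/378 = 0.7857
  politics: recall = 186/406 = 0.4581
  health: recall = 528/702 = 0.7521
  arts: recall = 142/333 = 0.4264
  tech: recall = 366/662 = 0.5529
Mean = (0.7857 + 0.4581 + 0.7521 + 0.4264 + 0.5529) / 5 = 0.595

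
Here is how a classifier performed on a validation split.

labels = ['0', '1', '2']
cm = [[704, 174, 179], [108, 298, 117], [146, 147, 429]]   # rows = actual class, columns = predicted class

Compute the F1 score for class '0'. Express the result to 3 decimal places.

One-vs-rest for '0': TP = diagonal; FP = other classes predicted '0'; FN = '0' predicted as other.
F1 score = 2·TP/(2·TP+FP+FN).
0: TP=704, FP=108+146=254, FN=174+179=353 → 1408/2015 = 0.6988

0.699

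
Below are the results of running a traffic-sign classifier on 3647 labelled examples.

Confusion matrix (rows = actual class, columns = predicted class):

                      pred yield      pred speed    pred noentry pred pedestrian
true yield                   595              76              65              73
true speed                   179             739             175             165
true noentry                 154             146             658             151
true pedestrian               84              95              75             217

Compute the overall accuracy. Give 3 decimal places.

0.606

Accuracy = trace / total = (595+739+658+217=2209) / 3647 = 2209/3647 = 0.606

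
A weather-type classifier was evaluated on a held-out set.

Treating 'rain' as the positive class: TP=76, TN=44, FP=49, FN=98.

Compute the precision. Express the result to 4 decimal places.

0.6080

Precision = TP/(TP+FP) = 76/(76+49) = 76/125 = 0.6080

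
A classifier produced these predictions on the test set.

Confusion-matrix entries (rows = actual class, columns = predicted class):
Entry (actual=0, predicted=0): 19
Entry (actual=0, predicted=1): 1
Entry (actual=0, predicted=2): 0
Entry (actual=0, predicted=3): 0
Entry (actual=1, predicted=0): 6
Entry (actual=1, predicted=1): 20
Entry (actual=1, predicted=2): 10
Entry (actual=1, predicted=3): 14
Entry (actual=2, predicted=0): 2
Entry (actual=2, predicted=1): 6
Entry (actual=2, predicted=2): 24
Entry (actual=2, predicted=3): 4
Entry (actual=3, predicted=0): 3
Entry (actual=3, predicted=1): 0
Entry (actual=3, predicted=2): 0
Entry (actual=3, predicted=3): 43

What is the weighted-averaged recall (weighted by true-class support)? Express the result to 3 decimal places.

0.697

Per-class recall (TP/(TP+FN)):
  0: TP=19, FN=1+0+0=1 → 19/20 = 0.9500
  1: TP=20, FN=6+10+14=30 → 20/50 = 0.4000
  2: TP=24, FN=2+6+4=12 → 24/36 = 0.6667
  3: TP=43, FN=3+0+0=3 → 43/46 = 0.9348
Weighted-recall = Σ (supportᵢ/N)·recallᵢ with N=152: (20/152)·0.9500 + (50/152)·0.4000 + (36/152)·0.6667 + (46/152)·0.9348 = 0.697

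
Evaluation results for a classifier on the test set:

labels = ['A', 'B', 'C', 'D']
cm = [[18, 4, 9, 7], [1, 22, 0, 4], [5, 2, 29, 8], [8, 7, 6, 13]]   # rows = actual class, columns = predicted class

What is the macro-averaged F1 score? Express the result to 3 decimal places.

0.569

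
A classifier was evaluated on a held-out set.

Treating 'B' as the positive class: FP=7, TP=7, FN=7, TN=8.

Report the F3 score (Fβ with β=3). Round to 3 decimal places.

Fβ = (1+β²)·TP / ((1+β²)·TP + β²·FN + FP), with β²=9
= 10·7 / (10·7 + 9·7 + 7) = 0.500

0.500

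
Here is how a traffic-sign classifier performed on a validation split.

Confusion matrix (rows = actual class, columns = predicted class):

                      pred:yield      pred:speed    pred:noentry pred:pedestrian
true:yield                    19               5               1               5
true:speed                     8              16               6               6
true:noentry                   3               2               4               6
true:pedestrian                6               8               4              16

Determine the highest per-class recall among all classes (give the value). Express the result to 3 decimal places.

0.633

Per-class recall (TP/(TP+FN)):
  yield: TP=19, FN=5+1+5=11 → 19/30 = 0.6333
  speed: TP=16, FN=8+6+6=20 → 16/36 = 0.4444
  noentry: TP=4, FN=3+2+6=11 → 4/15 = 0.2667
  pedestrian: TP=16, FN=6+8+4=18 → 16/34 = 0.4706
Highest is class 'yield' with recall = 0.633.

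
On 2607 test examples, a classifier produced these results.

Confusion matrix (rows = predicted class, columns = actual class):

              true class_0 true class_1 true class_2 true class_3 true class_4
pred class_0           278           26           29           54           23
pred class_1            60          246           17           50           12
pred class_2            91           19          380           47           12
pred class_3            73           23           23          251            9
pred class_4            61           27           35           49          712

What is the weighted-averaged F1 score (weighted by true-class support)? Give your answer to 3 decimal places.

0.707

Per-class F1 score (2·TP/(2·TP+FP+FN)):
  class_0: TP=278, FP=26+29+54+23=132, FN=60+91+73+61=285 → 556/973 = 0.5714
  class_1: TP=246, FP=60+17+50+12=139, FN=26+19+23+27=95 → 492/726 = 0.6777
  class_2: TP=380, FP=91+19+47+12=169, FN=29+17+23+35=104 → 760/1033 = 0.7357
  class_3: TP=251, FP=73+23+23+9=128, FN=54+50+47+49=200 → 502/830 = 0.6048
  class_4: TP=712, FP=61+27+35+49=172, FN=23+12+12+9=56 → 1424/1652 = 0.8620
Weighted-F1 score = Σ (supportᵢ/N)·F1 scoreᵢ with N=2607: (563/2607)·0.5714 + (341/2607)·0.6777 + (484/2607)·0.7357 + (451/2607)·0.6048 + (768/2607)·0.8620 = 0.707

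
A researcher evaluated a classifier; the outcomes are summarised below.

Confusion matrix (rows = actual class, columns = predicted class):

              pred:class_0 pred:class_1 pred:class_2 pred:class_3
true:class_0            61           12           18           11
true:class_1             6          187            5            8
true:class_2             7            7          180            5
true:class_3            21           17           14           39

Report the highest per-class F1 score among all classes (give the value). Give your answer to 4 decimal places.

Per-class F1 score (2·TP/(2·TP+FP+FN)):
  class_0: TP=61, FP=6+7+21=34, FN=12+18+11=41 → 122/197 = 0.61929
  class_1: TP=187, FP=12+7+17=36, FN=6+5+8=19 → 374/429 = 0.87179
  class_2: TP=180, FP=18+5+14=37, FN=7+7+5=19 → 360/416 = 0.86538
  class_3: TP=39, FP=11+8+5=24, FN=21+17+14=52 → 78/154 = 0.50649
Highest is class 'class_1' with F1 score = 0.8718.

0.8718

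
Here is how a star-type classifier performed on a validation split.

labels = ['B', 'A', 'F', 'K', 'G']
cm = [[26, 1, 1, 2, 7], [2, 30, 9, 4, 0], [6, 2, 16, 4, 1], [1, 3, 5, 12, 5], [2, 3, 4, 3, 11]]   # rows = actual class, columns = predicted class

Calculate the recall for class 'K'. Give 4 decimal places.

One-vs-rest for 'K': TP = diagonal; FP = other classes predicted 'K'; FN = 'K' predicted as other.
recall = TP/(TP+FN).
K: TP=12, FN=1+3+5+5=14 → 12/26 = 0.46154

0.4615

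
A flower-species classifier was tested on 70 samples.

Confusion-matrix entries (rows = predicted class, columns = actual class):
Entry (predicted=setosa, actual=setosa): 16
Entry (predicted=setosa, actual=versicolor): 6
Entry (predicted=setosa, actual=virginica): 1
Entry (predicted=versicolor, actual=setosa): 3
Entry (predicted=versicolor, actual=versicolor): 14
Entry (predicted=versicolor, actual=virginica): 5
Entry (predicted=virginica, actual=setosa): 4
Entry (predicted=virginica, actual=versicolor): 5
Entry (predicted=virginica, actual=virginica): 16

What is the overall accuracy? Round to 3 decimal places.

0.657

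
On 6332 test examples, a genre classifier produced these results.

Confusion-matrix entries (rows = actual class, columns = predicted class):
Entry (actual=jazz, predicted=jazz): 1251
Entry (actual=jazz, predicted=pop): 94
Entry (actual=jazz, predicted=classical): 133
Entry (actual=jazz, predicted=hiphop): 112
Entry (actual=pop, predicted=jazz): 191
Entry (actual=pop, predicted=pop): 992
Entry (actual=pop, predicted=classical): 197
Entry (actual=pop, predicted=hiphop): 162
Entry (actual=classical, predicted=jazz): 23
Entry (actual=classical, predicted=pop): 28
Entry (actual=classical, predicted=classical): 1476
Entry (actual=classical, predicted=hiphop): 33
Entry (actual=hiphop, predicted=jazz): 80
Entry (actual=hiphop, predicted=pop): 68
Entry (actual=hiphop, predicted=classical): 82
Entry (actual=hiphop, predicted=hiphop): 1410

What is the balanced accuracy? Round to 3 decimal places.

Balanced accuracy = mean of per-class recall.
  jazz: recall = 1251/1590 = 0.7868
  pop: recall = 992/1542 = 0.6433
  classical: recall = 1476/1560 = 0.9462
  hiphop: recall = 1410/1640 = 0.8598
Mean = (0.7868 + 0.6433 + 0.9462 + 0.8598) / 4 = 0.809

0.809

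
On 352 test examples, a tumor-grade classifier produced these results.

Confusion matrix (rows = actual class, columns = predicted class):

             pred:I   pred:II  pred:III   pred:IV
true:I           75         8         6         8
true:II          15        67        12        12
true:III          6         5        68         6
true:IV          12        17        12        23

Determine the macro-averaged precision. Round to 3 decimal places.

Per-class precision (TP/(TP+FP)):
  I: TP=75, FP=15+6+12=33 → 75/108 = 0.6944
  II: TP=67, FP=8+5+17=30 → 67/97 = 0.6907
  III: TP=68, FP=6+12+12=30 → 68/98 = 0.6939
  IV: TP=23, FP=8+12+6=26 → 23/49 = 0.4694
Macro-precision = mean = (0.6944 + 0.6907 + 0.6939 + 0.4694) / 4 = 0.637

0.637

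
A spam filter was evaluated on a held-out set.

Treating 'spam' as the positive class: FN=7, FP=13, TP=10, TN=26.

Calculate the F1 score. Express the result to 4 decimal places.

Precision = TP/(TP+FP) = 10/23 = 0.4348
Recall = TP/(TP+FN) = 10/17 = 0.5882
F1 = 2·TP/(2·TP+FP+FN) = 20/40 = 0.5000

0.5000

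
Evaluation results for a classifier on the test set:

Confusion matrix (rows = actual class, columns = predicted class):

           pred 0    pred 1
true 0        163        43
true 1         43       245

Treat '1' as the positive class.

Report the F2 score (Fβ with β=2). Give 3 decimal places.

Fβ = (1+β²)·TP / ((1+β²)·TP + β²·FN + FP), with β²=4
= 5·245 / (5·245 + 4·43 + 43) = 0.851

0.851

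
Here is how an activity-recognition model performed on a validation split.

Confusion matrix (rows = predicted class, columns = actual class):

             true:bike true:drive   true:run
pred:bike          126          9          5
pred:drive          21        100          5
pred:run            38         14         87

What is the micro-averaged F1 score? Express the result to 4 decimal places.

0.7728

Micro-averaging pools counts across classes: ΣTP=313, ΣFP=92, ΣFN=92.
Micro-F1 score = 2·TP/(2·TP+FP+FN) on pooled counts = 0.7728 (equals overall accuracy in single-label multiclass).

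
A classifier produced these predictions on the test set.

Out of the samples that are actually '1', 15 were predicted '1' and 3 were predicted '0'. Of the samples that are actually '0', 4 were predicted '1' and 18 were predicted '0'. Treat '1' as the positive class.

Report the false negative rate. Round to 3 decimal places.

0.167

FNR = FN/(FN+TP) = 3/(3+15) = 0.167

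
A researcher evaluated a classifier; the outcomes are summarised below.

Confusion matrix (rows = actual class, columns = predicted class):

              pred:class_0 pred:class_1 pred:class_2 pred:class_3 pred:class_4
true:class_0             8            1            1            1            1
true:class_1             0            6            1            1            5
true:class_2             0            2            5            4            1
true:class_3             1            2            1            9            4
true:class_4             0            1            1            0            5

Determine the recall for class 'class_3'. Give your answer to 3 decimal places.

One-vs-rest for 'class_3': TP = diagonal; FP = other classes predicted 'class_3'; FN = 'class_3' predicted as other.
recall = TP/(TP+FN).
class_3: TP=9, FN=1+2+1+4=8 → 9/17 = 0.5294

0.529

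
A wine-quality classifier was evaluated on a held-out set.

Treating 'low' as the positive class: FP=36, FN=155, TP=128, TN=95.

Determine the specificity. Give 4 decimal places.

0.7252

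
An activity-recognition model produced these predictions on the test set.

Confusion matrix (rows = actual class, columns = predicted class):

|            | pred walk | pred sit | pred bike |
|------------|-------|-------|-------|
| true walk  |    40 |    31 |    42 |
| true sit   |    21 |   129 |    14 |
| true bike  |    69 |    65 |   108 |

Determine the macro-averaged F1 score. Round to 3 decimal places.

0.508

Per-class F1 score (2·TP/(2·TP+FP+FN)):
  walk: TP=40, FP=21+69=90, FN=31+42=73 → 80/243 = 0.3292
  sit: TP=129, FP=31+65=96, FN=21+14=35 → 258/389 = 0.6632
  bike: TP=108, FP=42+14=56, FN=69+65=134 → 216/406 = 0.5320
Macro-F1 score = mean = (0.3292 + 0.6632 + 0.5320) / 3 = 0.508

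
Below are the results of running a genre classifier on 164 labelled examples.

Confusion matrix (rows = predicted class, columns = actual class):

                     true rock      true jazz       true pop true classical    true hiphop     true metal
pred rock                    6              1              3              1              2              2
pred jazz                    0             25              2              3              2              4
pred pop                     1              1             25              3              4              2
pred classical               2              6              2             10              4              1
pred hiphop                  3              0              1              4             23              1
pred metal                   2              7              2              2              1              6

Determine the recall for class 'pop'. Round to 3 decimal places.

recall = TP/(TP+FN).
pop: TP=25, FN=3+2+2+1+2=10 → 25/35 = 0.7143

0.714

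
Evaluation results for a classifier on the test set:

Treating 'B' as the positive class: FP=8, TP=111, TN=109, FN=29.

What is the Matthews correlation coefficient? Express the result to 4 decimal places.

MCC = (TP·TN − FP·FN) / √((TP+FP)(TP+FN)(TN+FP)(TN+FN))
Numerator = 111·109 − 8·29 = 11867
Denominator = √(119·140·117·138) = √268992360 = 16400.9866
MCC = 11867 / 16400.9866 = 0.7236

0.7236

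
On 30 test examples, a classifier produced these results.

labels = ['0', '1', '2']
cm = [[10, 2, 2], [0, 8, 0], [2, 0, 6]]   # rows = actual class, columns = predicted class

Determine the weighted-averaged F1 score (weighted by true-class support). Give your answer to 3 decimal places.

Per-class F1 score (2·TP/(2·TP+FP+FN)):
  0: TP=10, FP=0+2=2, FN=2+2=4 → 20/26 = 0.7692
  1: TP=8, FP=2+0=2, FN=0+0=0 → 16/18 = 0.8889
  2: TP=6, FP=2+0=2, FN=2+0=2 → 12/16 = 0.7500
Weighted-F1 score = Σ (supportᵢ/N)·F1 scoreᵢ with N=30: (14/30)·0.7692 + (8/30)·0.8889 + (8/30)·0.7500 = 0.796

0.796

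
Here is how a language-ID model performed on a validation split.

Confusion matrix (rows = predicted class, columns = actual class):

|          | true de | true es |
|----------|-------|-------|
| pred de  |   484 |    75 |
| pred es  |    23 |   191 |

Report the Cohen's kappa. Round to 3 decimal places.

Observed agreement pₒ = trace/N = 675/773 = 0.8732
Expected agreement pₑ = Σ (rowᵢ·colᵢ)/N² = (507·559 + 266·214)/773² = 0.5696
κ = (pₒ − pₑ)/(1 − pₑ) = (0.8732 − 0.5696)/(1 − 0.5696) = 0.705

0.705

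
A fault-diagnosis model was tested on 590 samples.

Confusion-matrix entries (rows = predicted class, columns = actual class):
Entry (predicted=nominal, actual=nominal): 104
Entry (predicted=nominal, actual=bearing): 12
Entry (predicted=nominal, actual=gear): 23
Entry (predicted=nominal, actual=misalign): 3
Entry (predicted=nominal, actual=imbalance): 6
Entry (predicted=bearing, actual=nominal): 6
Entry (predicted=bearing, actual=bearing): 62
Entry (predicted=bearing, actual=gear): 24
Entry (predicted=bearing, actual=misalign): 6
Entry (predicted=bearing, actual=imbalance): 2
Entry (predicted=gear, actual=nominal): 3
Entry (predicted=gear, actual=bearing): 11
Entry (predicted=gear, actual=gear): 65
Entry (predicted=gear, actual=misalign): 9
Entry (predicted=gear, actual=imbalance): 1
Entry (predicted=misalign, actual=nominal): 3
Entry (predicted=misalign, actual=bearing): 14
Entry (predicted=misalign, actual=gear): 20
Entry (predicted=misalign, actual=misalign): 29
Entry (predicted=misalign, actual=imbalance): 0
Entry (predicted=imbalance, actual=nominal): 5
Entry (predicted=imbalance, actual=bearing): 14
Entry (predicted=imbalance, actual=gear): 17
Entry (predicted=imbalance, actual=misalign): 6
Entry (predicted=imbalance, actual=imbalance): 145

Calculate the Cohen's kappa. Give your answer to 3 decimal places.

0.601

Observed agreement pₒ = trace/N = 405/590 = 0.6864
Expected agreement pₑ = Σ (rowᵢ·colᵢ)/N² = (121·148 + 113·100 + 149·89 + 53·66 + 154·187)/590² = 0.2148
κ = (pₒ − pₑ)/(1 − pₑ) = (0.6864 − 0.2148)/(1 − 0.2148) = 0.601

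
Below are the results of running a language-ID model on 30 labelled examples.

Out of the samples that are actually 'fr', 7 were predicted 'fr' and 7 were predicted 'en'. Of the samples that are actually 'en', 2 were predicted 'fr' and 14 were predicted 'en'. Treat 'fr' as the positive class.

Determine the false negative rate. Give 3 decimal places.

FNR = FN/(FN+TP) = 7/(7+7) = 0.500

0.500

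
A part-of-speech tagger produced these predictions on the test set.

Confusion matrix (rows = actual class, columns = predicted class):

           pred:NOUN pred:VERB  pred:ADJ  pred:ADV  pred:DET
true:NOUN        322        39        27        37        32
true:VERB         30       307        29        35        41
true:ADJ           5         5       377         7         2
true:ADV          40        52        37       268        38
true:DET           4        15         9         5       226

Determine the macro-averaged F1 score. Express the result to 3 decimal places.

Per-class F1 score (2·TP/(2·TP+FP+FN)):
  NOUN: TP=322, FP=30+5+40+4=79, FN=39+27+37+32=135 → 644/858 = 0.7506
  VERB: TP=307, FP=39+5+52+15=111, FN=30+29+35+41=135 → 614/860 = 0.7140
  ADJ: TP=377, FP=27+29+37+9=102, FN=5+5+7+2=19 → 754/875 = 0.8617
  ADV: TP=268, FP=37+35+7+5=84, FN=40+52+37+38=167 → 536/787 = 0.6811
  DET: TP=226, FP=32+41+2+38=113, FN=4+15+9+5=33 → 452/598 = 0.7559
Macro-F1 score = mean = (0.7506 + 0.7140 + 0.8617 + 0.6811 + 0.7559) / 5 = 0.753

0.753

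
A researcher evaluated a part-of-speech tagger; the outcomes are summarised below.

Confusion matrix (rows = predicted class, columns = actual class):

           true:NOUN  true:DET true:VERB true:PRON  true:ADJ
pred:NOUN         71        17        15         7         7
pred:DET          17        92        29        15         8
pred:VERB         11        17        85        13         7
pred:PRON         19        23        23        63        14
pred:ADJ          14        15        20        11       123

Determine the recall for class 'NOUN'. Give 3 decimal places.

0.538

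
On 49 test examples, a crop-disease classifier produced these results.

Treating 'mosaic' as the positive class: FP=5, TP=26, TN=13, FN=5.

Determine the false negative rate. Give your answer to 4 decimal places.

FNR = FN/(FN+TP) = 5/(5+26) = 0.1613

0.1613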